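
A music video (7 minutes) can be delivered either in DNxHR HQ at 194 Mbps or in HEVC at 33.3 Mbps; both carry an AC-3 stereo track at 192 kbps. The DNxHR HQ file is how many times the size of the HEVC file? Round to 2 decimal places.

5.80

7 min = 420 s
Audio: 192 kbps = 0.192 Mbps.
DNxHR HQ: 194.192 Mbps × 420 s = 81560.6 Mb = 9.495 GiB.
HEVC: 33.492 Mbps × 420 s = 14066.6 Mb = 1.638 GiB.
Ratio: 9.495 / 1.638 = 5.798.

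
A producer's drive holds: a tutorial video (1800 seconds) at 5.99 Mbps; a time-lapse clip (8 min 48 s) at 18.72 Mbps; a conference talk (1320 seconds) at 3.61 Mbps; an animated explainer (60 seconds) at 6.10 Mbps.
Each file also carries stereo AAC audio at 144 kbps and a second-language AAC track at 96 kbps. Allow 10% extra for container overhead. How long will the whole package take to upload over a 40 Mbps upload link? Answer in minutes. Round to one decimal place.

Audio total: 144 + 96 = 240 kbps = 0.240 Mbps.
tutorial video: 6.230 Mbps × 1800 s × 1.10 = 12335.4 Mb
time-lapse clip: 18.960 Mbps × 528 s × 1.10 = 11012.0 Mb
conference talk: 3.850 Mbps × 1320 s × 1.10 = 5590.2 Mb
animated explainer: 6.340 Mbps × 60 s × 1.10 = 418.4 Mb
Total: 29356.0 Mb = 3669.5 MB.
At 40 Mbps: 29356.0 / 40 = 734 s ≈ 12.2 minutes.

12.2 minutes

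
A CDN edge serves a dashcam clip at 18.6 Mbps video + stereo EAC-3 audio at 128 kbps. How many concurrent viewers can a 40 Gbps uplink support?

2135

Audio: 128 kbps = 0.128 Mbps.
Per-viewer media rate: 18.728 Mbps.
40 Gbps = 40,000 Mbps; 40,000 / 18.728 = 2135.84 → 2135 viewers.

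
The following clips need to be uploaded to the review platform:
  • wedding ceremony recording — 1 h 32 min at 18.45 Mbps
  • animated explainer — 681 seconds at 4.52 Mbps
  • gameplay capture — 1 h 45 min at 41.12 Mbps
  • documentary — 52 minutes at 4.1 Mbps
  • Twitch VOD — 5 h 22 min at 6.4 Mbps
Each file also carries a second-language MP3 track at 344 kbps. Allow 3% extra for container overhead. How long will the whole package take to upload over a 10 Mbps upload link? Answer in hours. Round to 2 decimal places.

14.66 hours

Audio: 344 kbps = 0.344 Mbps.
wedding ceremony recording: 18.794 Mbps × 5520 s × 1.03 = 106855.2 Mb
animated explainer: 4.864 Mbps × 681 s × 1.03 = 3411.8 Mb
gameplay capture: 41.464 Mbps × 6300 s × 1.03 = 269059.9 Mb
documentary: 4.444 Mbps × 3120 s × 1.03 = 14281.2 Mb
Twitch VOD: 6.744 Mbps × 19320 s × 1.03 = 134202.9 Mb
Total: 527811.0 Mb = 65976.4 MB.
At 10 Mbps: 527811.0 / 10 = 52781 s ≈ 14.7 hours.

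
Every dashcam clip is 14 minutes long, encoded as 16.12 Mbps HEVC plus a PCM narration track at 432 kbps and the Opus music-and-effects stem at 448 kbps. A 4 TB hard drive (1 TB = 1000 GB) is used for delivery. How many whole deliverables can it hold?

2240

14 min = 840 s
Audio total: 432 + 448 = 880 kbps = 0.880 Mbps.
Total bitrate: 17.000 Mbps.
Per item: 17.000 Mbps × 840 s = 14,280 Mb = 1,785 MB.
Capacity: 4 TB = 32,000,000 Mb; 2240.90 items → 2240 complete.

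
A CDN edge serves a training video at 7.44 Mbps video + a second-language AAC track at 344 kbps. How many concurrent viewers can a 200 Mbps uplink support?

Audio: 344 kbps = 0.344 Mbps.
Per-viewer media rate: 7.784 Mbps.
200 Mbps = 200.0 Mbps; 200.0 / 7.784 = 25.69 → 25 viewers.

25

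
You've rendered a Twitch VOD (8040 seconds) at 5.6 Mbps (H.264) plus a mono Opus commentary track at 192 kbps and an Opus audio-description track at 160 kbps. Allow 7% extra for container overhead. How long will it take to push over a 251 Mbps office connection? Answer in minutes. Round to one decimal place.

Audio total: 192 + 160 = 352 kbps = 0.352 Mbps.
Total bitrate: 5.952 Mbps.
File: 5.952 Mbps × 8040 s = 47854.1 Mb.
With 7% container overhead: ×1.07. → 51203.9 Mb.
At 251 Mbps: 51203.9 / 251 = 204.0 s ≈ 3.4 minutes.

3.4 minutes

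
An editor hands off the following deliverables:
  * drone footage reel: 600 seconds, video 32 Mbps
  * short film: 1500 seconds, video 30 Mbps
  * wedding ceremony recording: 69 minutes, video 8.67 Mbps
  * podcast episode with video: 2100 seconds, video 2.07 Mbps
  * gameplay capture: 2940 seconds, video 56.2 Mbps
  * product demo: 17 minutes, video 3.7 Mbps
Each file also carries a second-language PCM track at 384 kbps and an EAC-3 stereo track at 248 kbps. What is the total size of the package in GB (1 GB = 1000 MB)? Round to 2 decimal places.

35.15 GB

Audio total: 384 + 248 = 632 kbps = 0.632 Mbps.
drone footage reel: 32.632 Mbps × 600 s = 19579.2 Mb
short film: 30.632 Mbps × 1500 s = 45948.0 Mb
wedding ceremony recording: 9.302 Mbps × 4140 s = 38510.3 Mb
podcast episode with video: 2.702 Mbps × 2100 s = 5674.2 Mb
gameplay capture: 56.832 Mbps × 2940 s = 167086.1 Mb
product demo: 4.332 Mbps × 1020 s = 4418.6 Mb
Total: 281216.4 Mb = 35152.1 MB.
= 35.15 GB.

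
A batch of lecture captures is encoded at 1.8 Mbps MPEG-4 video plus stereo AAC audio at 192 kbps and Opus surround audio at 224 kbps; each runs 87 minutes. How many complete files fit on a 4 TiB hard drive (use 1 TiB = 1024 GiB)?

87 min = 5220 s
Audio total: 192 + 224 = 416 kbps = 0.416 Mbps.
Total bitrate: 2.216 Mbps.
Per item: 2.216 Mbps × 5220 s = 11,568 Mb = 1,446 MB.
Capacity: 4 TiB = 35,184,372 Mb; 3041.65 items → 3041 complete.

3041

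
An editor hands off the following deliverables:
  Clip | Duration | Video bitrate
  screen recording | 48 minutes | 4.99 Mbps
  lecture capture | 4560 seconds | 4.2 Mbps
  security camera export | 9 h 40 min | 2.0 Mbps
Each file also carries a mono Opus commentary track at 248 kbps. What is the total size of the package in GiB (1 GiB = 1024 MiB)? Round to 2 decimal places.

Audio: 248 kbps = 0.248 Mbps.
screen recording: 5.238 Mbps × 2880 s = 15085.4 Mb
lecture capture: 4.448 Mbps × 4560 s = 20282.9 Mb
security camera export: 2.248 Mbps × 34800 s = 78230.4 Mb
Total: 113598.7 Mb = 14199.8 MB.
= 13.22 GiB.

13.22 GiB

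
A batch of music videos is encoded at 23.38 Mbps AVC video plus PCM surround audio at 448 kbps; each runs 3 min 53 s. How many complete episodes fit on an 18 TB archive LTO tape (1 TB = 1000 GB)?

3 min 53 s = 233 s
Audio: 448 kbps = 0.448 Mbps.
Total bitrate: 23.828 Mbps.
Per item: 23.828 Mbps × 233 s = 5,552 Mb = 694.0 MB.
Capacity: 18 TB = 144,000,000 Mb; 25936.95 items → 25936 complete.

25936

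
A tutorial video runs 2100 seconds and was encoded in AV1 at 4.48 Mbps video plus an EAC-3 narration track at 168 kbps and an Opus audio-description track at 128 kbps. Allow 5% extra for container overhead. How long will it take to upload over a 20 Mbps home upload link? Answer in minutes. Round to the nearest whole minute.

Audio total: 168 + 128 = 296 kbps = 0.296 Mbps.
Total bitrate: 4.776 Mbps.
File: 4.776 Mbps × 2100 s = 10029.6 Mb.
With 5% container overhead: ×1.05. → 10531.1 Mb.
At 20 Mbps: 10531.1 / 20 = 526.6 s ≈ 8.78 minutes.

9 minutes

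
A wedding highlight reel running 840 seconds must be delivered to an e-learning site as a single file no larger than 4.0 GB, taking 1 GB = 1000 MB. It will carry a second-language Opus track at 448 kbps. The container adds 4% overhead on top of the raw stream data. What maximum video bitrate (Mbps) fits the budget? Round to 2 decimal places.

36.18 Mbps

Budget: 4.0 GB = 32000.0 Mb.
Stream payload after overhead: 32000.0 / 1.04 = 30769.2 Mb.
Total bitrate budget: 30769.2 Mb / 840 s = 36.630 Mbps.
Audio: 448 kbps = 0.448 Mbps.
Video: 36.630 − 0.448 = 36.182 Mbps.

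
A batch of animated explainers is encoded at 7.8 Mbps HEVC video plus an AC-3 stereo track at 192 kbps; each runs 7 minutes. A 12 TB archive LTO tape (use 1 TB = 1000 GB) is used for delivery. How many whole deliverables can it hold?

28600

7 min = 420 s
Audio: 192 kbps = 0.192 Mbps.
Total bitrate: 7.992 Mbps.
Per item: 7.992 Mbps × 420 s = 3,357 Mb = 419.6 MB.
Capacity: 12 TB = 96,000,000 Mb; 28600.03 items → 28600 complete.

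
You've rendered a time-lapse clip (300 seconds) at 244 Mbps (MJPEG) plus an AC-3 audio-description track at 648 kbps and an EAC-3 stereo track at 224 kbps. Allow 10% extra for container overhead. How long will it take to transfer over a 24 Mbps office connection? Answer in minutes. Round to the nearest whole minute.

56 minutes

Audio total: 648 + 224 = 872 kbps = 0.872 Mbps.
Total bitrate: 244.872 Mbps.
File: 244.872 Mbps × 300 s = 73461.6 Mb.
With 10% container overhead: ×1.10. → 80807.8 Mb.
At 24 Mbps: 80807.8 / 24 = 3367.0 s ≈ 56.1 minutes.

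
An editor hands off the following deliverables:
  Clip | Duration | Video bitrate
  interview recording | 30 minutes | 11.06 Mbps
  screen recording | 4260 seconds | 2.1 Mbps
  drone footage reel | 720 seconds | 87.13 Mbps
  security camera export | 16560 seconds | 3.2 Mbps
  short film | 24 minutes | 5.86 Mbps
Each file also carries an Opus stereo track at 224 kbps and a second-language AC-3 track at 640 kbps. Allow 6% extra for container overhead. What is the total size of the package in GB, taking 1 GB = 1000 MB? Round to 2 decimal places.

Audio total: 224 + 640 = 864 kbps = 0.864 Mbps.
interview recording: 11.924 Mbps × 1800 s × 1.06 = 22751.0 Mb
screen recording: 2.964 Mbps × 4260 s × 1.06 = 13384.2 Mb
drone footage reel: 87.994 Mbps × 720 s × 1.06 = 67157.0 Mb
security camera export: 4.064 Mbps × 16560 s × 1.06 = 71337.8 Mb
short film: 6.724 Mbps × 1440 s × 1.06 = 10263.5 Mb
Total: 184893.6 Mb = 23111.7 MB.
= 23.11 GB.

23.11 GB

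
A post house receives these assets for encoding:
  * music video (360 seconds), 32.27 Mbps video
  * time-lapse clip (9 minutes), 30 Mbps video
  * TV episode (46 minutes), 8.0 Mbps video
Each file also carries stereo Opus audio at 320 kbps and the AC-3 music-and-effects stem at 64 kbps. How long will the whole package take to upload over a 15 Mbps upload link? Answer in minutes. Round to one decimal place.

57.0 minutes

Audio total: 320 + 64 = 384 kbps = 0.384 Mbps.
music video: 32.654 Mbps × 360 s = 11755.4 Mb
time-lapse clip: 30.384 Mbps × 540 s = 16407.4 Mb
TV episode: 8.384 Mbps × 2760 s = 23139.8 Mb
Total: 51302.6 Mb = 6412.8 MB.
At 15 Mbps: 51302.6 / 15 = 3420 s ≈ 57 minutes.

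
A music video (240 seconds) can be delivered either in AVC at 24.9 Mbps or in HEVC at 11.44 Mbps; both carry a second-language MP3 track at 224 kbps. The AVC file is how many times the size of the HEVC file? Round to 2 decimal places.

2.15

Audio: 224 kbps = 0.224 Mbps.
AVC: 25.124 Mbps × 240 s = 6029.8 Mb = 0.754 GB.
HEVC: 11.664 Mbps × 240 s = 2799.4 Mb = 0.350 GB.
Ratio: 0.754 / 0.350 = 2.154.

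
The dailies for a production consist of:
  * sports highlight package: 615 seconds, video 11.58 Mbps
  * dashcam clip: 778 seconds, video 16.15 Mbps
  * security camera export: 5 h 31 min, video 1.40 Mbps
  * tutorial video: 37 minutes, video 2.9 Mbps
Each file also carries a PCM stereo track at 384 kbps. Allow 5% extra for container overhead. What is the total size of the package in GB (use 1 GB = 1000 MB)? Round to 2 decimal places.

8.26 GB

Audio: 384 kbps = 0.384 Mbps.
sports highlight package: 11.964 Mbps × 615 s × 1.05 = 7725.8 Mb
dashcam clip: 16.534 Mbps × 778 s × 1.05 = 13506.6 Mb
security camera export: 1.784 Mbps × 19860 s × 1.05 = 37201.8 Mb
tutorial video: 3.284 Mbps × 2220 s × 1.05 = 7655.0 Mb
Total: 66089.1 Mb = 8261.1 MB.
= 8.261 GB.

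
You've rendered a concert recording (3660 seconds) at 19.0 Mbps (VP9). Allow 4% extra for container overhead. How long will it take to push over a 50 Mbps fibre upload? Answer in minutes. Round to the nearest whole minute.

24 minutes

File: 19.000 Mbps × 3660 s = 69540.0 Mb.
With 4% container overhead: ×1.04. → 72321.6 Mb.
At 50 Mbps: 72321.6 / 50 = 1446.4 s ≈ 24.1 minutes.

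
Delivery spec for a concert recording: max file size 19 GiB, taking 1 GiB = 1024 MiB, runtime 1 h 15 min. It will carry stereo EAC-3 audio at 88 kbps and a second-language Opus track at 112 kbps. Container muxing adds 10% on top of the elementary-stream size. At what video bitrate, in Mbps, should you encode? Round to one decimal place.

Budget: 19 GiB = 163208.8 Mb.
Stream payload after overhead: 163208.8 / 1.10 = 148371.6 Mb.
1 h 15 min = 75 min = 4500 s
Total bitrate budget: 148371.6 Mb / 4500 s = 32.971 Mbps.
Audio total: 88 + 112 = 200 kbps = 0.200 Mbps.
Video: 32.971 − 0.200 = 32.771 Mbps.

32.8 Mbps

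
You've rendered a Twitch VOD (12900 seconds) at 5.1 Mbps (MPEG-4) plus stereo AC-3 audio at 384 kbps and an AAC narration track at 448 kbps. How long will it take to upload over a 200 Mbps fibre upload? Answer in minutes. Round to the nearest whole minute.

6 minutes

Audio total: 384 + 448 = 832 kbps = 0.832 Mbps.
Total bitrate: 5.932 Mbps.
File: 5.932 Mbps × 12900 s = 76522.8 Mb.
At 200 Mbps: 76522.8 / 200 = 382.6 s ≈ 6.38 minutes.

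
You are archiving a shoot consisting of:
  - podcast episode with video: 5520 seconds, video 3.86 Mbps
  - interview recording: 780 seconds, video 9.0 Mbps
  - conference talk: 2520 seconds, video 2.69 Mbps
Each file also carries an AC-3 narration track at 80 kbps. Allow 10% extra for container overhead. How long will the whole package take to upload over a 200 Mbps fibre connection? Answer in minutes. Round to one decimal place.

3.3 minutes

Audio: 80 kbps = 0.080 Mbps.
podcast episode with video: 3.940 Mbps × 5520 s × 1.10 = 23923.7 Mb
interview recording: 9.080 Mbps × 780 s × 1.10 = 7790.6 Mb
conference talk: 2.770 Mbps × 2520 s × 1.10 = 7678.4 Mb
Total: 39392.8 Mb = 4924.1 MB.
At 200 Mbps: 39392.8 / 200 = 197 s ≈ 3.28 minutes.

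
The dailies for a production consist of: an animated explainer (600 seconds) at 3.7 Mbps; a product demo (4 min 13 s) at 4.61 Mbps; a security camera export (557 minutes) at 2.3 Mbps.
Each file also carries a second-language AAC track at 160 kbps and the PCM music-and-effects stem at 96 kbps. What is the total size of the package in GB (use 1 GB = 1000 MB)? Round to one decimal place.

11.1 GB

Audio total: 160 + 96 = 256 kbps = 0.256 Mbps.
animated explainer: 3.956 Mbps × 600 s = 2373.6 Mb
product demo: 4.866 Mbps × 253 s = 1231.1 Mb
security camera export: 2.556 Mbps × 33420 s = 85421.5 Mb
Total: 89026.2 Mb = 11128.3 MB.
= 11.13 GB.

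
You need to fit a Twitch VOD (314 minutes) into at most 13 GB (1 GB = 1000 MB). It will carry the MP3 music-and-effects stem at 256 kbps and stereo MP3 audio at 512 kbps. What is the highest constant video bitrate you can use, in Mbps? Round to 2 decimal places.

Budget: 13 GB = 104000.0 Mb.
314 min = 18840 s
Total bitrate budget: 104000.0 Mb / 18840 s = 5.520 Mbps.
Audio total: 256 + 512 = 768 kbps = 0.768 Mbps.
Video: 5.520 − 0.768 = 4.752 Mbps.

4.75 Mbps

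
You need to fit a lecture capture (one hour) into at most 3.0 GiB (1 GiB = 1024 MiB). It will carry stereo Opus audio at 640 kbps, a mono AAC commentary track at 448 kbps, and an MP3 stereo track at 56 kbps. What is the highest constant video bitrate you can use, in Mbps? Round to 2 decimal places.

Budget: 3.0 GiB = 25769.8 Mb.
1 h = 3600 s
Total bitrate budget: 25769.8 Mb / 3600 s = 7.158 Mbps.
Audio total: 640 + 448 + 56 = 1144 kbps = 1.144 Mbps.
Video: 7.158 − 1.144 = 6.014 Mbps.

6.01 Mbps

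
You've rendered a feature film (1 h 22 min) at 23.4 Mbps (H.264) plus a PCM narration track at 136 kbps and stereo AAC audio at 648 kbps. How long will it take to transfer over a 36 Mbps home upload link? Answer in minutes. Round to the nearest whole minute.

55 minutes

1 h 22 min = 82 min = 4920 s
Audio total: 136 + 648 = 784 kbps = 0.784 Mbps.
Total bitrate: 24.184 Mbps.
File: 24.184 Mbps × 4920 s = 118985.3 Mb.
At 36 Mbps: 118985.3 / 36 = 3305.1 s ≈ 55.1 minutes.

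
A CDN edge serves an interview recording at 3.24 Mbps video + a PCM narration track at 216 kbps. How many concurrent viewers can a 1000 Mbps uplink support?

289

Audio: 216 kbps = 0.216 Mbps.
Per-viewer media rate: 3.456 Mbps.
1000 Mbps = 1,000 Mbps; 1,000 / 3.456 = 289.35 → 289 viewers.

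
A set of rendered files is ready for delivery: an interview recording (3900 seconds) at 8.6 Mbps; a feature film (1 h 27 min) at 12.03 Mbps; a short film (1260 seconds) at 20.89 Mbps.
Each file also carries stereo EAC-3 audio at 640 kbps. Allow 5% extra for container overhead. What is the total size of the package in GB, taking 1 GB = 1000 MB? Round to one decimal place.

Audio: 640 kbps = 0.640 Mbps.
interview recording: 9.240 Mbps × 3900 s × 1.05 = 37837.8 Mb
feature film: 12.670 Mbps × 5220 s × 1.05 = 69444.3 Mb
short film: 21.530 Mbps × 1260 s × 1.05 = 28484.2 Mb
Total: 135766.3 Mb = 16970.8 MB.
= 16.97 GB.

17.0 GB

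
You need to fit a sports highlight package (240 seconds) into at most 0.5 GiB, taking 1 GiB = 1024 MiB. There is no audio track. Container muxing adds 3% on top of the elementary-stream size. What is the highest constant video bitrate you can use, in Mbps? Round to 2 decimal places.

Budget: 0.5 GiB = 4295.0 Mb.
Stream payload after overhead: 4295.0 / 1.03 = 4169.9 Mb.
Total bitrate budget: 4169.9 Mb / 240 s = 17.374 Mbps.

17.37 Mbps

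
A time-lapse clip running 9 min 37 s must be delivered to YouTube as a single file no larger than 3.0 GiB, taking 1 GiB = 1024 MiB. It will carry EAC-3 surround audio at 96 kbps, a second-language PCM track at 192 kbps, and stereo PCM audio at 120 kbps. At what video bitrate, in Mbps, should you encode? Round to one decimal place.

44.3 Mbps

Budget: 3.0 GiB = 25769.8 Mb.
9 min 37 s = 577 s
Total bitrate budget: 25769.8 Mb / 577 s = 44.662 Mbps.
Audio total: 96 + 192 + 120 = 408 kbps = 0.408 Mbps.
Video: 44.662 − 0.408 = 44.254 Mbps.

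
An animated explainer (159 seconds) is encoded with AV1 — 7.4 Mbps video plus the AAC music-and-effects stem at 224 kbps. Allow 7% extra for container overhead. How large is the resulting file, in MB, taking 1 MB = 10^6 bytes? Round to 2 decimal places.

162.13 MB

Audio: 224 kbps = 0.224 Mbps.
Total bitrate: 7.4 + 0.224 = 7.624 Mbps.
Stream data: 7.624 Mbps × 159 s = 1212.2 Mb.
With 7% container overhead: ×1.07.
1,297 Mb ÷ 8 = 162.1 MB → 162.1 MB.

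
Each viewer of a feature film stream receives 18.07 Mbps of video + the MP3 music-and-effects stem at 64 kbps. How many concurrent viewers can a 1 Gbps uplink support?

55

Audio: 64 kbps = 0.064 Mbps.
Per-viewer media rate: 18.134 Mbps.
1 Gbps = 1,000 Mbps; 1,000 / 18.134 = 55.15 → 55 viewers.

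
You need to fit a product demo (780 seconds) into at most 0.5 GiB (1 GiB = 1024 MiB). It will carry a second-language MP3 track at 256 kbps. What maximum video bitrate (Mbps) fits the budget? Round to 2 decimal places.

5.25 Mbps

Budget: 0.5 GiB = 4295.0 Mb.
Total bitrate budget: 4295.0 Mb / 780 s = 5.506 Mbps.
Audio: 256 kbps = 0.256 Mbps.
Video: 5.506 − 0.256 = 5.250 Mbps.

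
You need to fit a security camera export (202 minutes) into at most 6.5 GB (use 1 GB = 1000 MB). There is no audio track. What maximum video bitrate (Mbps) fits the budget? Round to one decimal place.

4.3 Mbps

Budget: 6.5 GB = 52000.0 Mb.
202 min = 12120 s
Total bitrate budget: 52000.0 Mb / 12120 s = 4.290 Mbps.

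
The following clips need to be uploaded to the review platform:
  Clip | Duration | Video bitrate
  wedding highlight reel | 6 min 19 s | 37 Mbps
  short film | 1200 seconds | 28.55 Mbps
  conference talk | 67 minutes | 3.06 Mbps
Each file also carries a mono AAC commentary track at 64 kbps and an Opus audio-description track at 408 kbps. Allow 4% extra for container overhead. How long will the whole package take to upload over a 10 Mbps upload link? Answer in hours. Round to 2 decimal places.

Audio total: 64 + 408 = 472 kbps = 0.472 Mbps.
wedding highlight reel: 37.472 Mbps × 379 s × 1.04 = 14770.0 Mb
short film: 29.022 Mbps × 1200 s × 1.04 = 36219.5 Mb
conference talk: 3.532 Mbps × 4020 s × 1.04 = 14766.6 Mb
Total: 65756.0 Mb = 8219.5 MB.
At 10 Mbps: 65756.0 / 10 = 6576 s ≈ 1.83 hours.

1.83 hours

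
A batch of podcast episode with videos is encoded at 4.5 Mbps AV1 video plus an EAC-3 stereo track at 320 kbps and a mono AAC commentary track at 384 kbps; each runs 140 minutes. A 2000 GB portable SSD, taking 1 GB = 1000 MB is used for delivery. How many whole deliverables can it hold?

140 min = 8400 s
Audio total: 320 + 384 = 704 kbps = 0.704 Mbps.
Total bitrate: 5.204 Mbps.
Per item: 5.204 Mbps × 8400 s = 43,714 Mb = 5,464 MB.
Capacity: 2000 GB = 16,000,000 Mb; 366.02 items → 366 complete.

366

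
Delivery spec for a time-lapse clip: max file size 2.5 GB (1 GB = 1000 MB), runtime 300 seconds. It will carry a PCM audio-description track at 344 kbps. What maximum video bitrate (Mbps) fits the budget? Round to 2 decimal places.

Budget: 2.5 GB = 20000.0 Mb.
Total bitrate budget: 20000.0 Mb / 300 s = 66.667 Mbps.
Audio: 344 kbps = 0.344 Mbps.
Video: 66.667 − 0.344 = 66.323 Mbps.

66.32 Mbps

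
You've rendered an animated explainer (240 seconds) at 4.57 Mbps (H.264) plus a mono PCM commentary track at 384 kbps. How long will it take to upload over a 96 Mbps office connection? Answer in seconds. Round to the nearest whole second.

12 seconds

Audio: 384 kbps = 0.384 Mbps.
Total bitrate: 4.954 Mbps.
File: 4.954 Mbps × 240 s = 1189.0 Mb.
At 96 Mbps: 1189.0 / 96 = 12.4 s ≈ 12.4 seconds.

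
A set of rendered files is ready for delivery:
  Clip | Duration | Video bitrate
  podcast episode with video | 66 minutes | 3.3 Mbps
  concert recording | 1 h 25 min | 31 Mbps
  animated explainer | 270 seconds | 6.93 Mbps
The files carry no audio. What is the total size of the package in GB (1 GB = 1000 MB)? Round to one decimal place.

podcast episode with video: 3.300 Mbps × 3960 s = 13068.0 Mb
concert recording: 31.000 Mbps × 5100 s = 158100.0 Mb
animated explainer: 6.930 Mbps × 270 s = 1871.1 Mb
Total: 173039.1 Mb = 21629.9 MB.
= 21.63 GB.

21.6 GB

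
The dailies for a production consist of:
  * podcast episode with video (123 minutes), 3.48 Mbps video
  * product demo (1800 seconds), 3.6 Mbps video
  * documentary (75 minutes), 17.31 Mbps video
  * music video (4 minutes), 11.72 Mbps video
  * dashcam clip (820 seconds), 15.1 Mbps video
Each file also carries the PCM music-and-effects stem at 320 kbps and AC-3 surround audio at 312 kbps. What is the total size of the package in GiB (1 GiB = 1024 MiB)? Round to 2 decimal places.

Audio total: 320 + 312 = 632 kbps = 0.632 Mbps.
podcast episode with video: 4.112 Mbps × 7380 s = 30346.6 Mb
product demo: 4.232 Mbps × 1800 s = 7617.6 Mb
documentary: 17.942 Mbps × 4500 s = 80739.0 Mb
music video: 12.352 Mbps × 240 s = 2964.5 Mb
dashcam clip: 15.732 Mbps × 820 s = 12900.2 Mb
Total: 134567.9 Mb = 16821.0 MB.
= 15.67 GiB.

15.67 GiB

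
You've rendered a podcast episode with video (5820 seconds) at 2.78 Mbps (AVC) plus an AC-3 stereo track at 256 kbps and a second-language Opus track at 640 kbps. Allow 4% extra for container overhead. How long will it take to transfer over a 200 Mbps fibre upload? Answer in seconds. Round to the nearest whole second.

Audio total: 256 + 640 = 896 kbps = 0.896 Mbps.
Total bitrate: 3.676 Mbps.
File: 3.676 Mbps × 5820 s = 21394.3 Mb.
With 4% container overhead: ×1.04. → 22250.1 Mb.
At 200 Mbps: 22250.1 / 200 = 111.3 s ≈ 111 seconds.

111 seconds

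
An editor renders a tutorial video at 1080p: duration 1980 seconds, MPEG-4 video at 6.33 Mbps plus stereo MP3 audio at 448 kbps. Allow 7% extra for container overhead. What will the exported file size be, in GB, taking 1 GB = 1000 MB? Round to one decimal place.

1.8 GB

Audio: 448 kbps = 0.448 Mbps.
Total bitrate: 6.33 + 0.448 = 6.778 Mbps.
Stream data: 6.778 Mbps × 1980 s = 13420.4 Mb.
With 7% container overhead: ×1.07.
14,360 Mb ÷ 8 = 1,795 MB → 1.795 GB.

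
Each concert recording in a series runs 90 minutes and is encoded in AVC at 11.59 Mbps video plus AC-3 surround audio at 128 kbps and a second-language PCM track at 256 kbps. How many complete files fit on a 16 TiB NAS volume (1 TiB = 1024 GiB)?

90 min = 5400 s
Audio total: 128 + 256 = 384 kbps = 0.384 Mbps.
Total bitrate: 11.974 Mbps.
Per item: 11.974 Mbps × 5400 s = 64,660 Mb = 8,082 MB.
Capacity: 16 TiB = 140,737,488 Mb; 2176.59 items → 2176 complete.

2176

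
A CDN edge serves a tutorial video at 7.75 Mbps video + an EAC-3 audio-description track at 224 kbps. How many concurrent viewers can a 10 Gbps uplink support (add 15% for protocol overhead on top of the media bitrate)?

Audio: 224 kbps = 0.224 Mbps.
Per-viewer media rate: 7.974 Mbps.
On the wire with 15% overhead: 9.170 Mbps.
10 Gbps = 10,000 Mbps; 10,000 / 9.170 = 1090.50 → 1090 viewers.

1090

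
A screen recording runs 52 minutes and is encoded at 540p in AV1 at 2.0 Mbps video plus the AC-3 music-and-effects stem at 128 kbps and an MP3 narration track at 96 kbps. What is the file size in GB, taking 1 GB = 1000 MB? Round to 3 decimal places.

52 min = 3120 s
Audio total: 128 + 96 = 224 kbps = 0.224 Mbps.
Total bitrate: 2.0 + 0.224 = 2.224 Mbps.
Stream data: 2.224 Mbps × 3120 s = 6938.9 Mb.
6,939 Mb ÷ 8 = 867.4 MB → 0.8674 GB.

0.867 GB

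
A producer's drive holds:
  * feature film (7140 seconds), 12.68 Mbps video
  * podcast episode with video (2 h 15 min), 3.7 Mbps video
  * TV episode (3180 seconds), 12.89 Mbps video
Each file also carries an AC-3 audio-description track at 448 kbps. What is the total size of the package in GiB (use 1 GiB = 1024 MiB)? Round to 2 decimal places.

19.76 GiB

Audio: 448 kbps = 0.448 Mbps.
feature film: 13.128 Mbps × 7140 s = 93733.9 Mb
podcast episode with video: 4.148 Mbps × 8100 s = 33598.8 Mb
TV episode: 13.338 Mbps × 3180 s = 42414.8 Mb
Total: 169747.6 Mb = 21218.4 MB.
= 19.76 GiB.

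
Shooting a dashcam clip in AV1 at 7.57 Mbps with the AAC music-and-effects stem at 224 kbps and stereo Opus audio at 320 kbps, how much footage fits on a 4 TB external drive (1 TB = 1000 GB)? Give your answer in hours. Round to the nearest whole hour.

1096 hours

Audio total: 224 + 320 = 544 kbps = 0.544 Mbps.
Total bitrate: 7.57 + 0.544 = 8.114 Mbps.
Capacity: 4 TB = 32,000,000 Mb.
Recording time: 32,000,000 / 8.114 = 3,943,801 s ≈ 1,096 hours.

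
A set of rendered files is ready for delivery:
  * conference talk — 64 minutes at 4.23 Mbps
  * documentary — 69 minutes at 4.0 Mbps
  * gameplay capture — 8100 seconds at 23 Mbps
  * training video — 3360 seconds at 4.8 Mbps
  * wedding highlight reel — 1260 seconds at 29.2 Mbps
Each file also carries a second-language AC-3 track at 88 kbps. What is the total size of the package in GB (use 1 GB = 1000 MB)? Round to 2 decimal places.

34.23 GB

Audio: 88 kbps = 0.088 Mbps.
conference talk: 4.318 Mbps × 3840 s = 16581.1 Mb
documentary: 4.088 Mbps × 4140 s = 16924.3 Mb
gameplay capture: 23.088 Mbps × 8100 s = 187012.8 Mb
training video: 4.888 Mbps × 3360 s = 16423.7 Mb
wedding highlight reel: 29.288 Mbps × 1260 s = 36902.9 Mb
Total: 273844.8 Mb = 34230.6 MB.
= 34.23 GB.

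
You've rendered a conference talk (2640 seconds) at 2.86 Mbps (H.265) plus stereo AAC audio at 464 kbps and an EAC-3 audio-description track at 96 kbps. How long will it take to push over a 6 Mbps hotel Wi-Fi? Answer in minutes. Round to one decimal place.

Audio total: 464 + 96 = 560 kbps = 0.560 Mbps.
Total bitrate: 3.420 Mbps.
File: 3.420 Mbps × 2640 s = 9028.8 Mb.
At 6 Mbps: 9028.8 / 6 = 1504.8 s ≈ 25.1 minutes.

25.1 minutes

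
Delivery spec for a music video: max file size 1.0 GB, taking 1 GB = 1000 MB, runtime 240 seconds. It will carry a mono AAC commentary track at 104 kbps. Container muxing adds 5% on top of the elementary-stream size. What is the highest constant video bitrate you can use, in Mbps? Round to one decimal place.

Budget: 1.0 GB = 8000.0 Mb.
Stream payload after overhead: 8000.0 / 1.05 = 7619.0 Mb.
Total bitrate budget: 7619.0 Mb / 240 s = 31.746 Mbps.
Audio: 104 kbps = 0.104 Mbps.
Video: 31.746 − 0.104 = 31.642 Mbps.

31.6 Mbps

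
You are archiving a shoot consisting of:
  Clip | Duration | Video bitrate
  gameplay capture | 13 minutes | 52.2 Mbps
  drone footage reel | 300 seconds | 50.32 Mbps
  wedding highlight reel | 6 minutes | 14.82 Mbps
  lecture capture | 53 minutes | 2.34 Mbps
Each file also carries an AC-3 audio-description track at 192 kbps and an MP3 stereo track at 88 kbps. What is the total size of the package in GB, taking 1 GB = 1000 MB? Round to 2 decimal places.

Audio total: 192 + 88 = 280 kbps = 0.280 Mbps.
gameplay capture: 52.480 Mbps × 780 s = 40934.4 Mb
drone footage reel: 50.600 Mbps × 300 s = 15180.0 Mb
wedding highlight reel: 15.100 Mbps × 360 s = 5436.0 Mb
lecture capture: 2.620 Mbps × 3180 s = 8331.6 Mb
Total: 69882.0 Mb = 8735.2 MB.
= 8.735 GB.

8.74 GB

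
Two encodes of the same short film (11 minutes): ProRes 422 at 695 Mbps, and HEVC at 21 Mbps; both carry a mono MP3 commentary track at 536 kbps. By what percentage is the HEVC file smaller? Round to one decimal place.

96.9%

11 min = 660 s
Audio: 536 kbps = 0.536 Mbps.
ProRes 422: 695.536 Mbps × 660 s = 459053.8 Mb = 57.382 GB.
HEVC: 21.536 Mbps × 660 s = 14213.8 Mb = 1.777 GB.
Reduction: (1 − 1.777/57.382) × 100 = 96.90%.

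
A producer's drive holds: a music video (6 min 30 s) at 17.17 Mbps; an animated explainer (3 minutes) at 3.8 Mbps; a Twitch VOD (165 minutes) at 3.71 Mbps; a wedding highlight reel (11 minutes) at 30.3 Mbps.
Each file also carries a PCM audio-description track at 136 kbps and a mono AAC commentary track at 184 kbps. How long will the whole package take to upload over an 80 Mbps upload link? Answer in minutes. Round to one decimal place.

14.1 minutes

Audio total: 136 + 184 = 320 kbps = 0.320 Mbps.
music video: 17.490 Mbps × 390 s = 6821.1 Mb
animated explainer: 4.120 Mbps × 180 s = 741.6 Mb
Twitch VOD: 4.030 Mbps × 9900 s = 39897.0 Mb
wedding highlight reel: 30.620 Mbps × 660 s = 20209.2 Mb
Total: 67668.9 Mb = 8458.6 MB.
At 80 Mbps: 67668.9 / 80 = 846 s ≈ 14.1 minutes.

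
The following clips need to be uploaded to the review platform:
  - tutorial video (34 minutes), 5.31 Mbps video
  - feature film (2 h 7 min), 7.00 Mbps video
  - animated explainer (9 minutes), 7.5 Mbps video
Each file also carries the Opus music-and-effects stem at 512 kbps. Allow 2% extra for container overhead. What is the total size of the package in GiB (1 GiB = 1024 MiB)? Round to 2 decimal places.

8.72 GiB

Audio: 512 kbps = 0.512 Mbps.
tutorial video: 5.822 Mbps × 2040 s × 1.02 = 12114.4 Mb
feature film: 7.512 Mbps × 7620 s × 1.02 = 58386.3 Mb
animated explainer: 8.012 Mbps × 540 s × 1.02 = 4413.0 Mb
Total: 74913.7 Mb = 9364.2 MB.
= 8.721 GiB.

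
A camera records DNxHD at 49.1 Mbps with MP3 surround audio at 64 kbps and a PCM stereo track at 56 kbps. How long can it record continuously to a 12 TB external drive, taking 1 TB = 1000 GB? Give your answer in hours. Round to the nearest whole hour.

542 hours

Audio total: 64 + 56 = 120 kbps = 0.120 Mbps.
Total bitrate: 49.1 + 0.120 = 49.220 Mbps.
Capacity: 12 TB = 96,000,000 Mb.
Recording time: 96,000,000 / 49.220 = 1,950,427 s ≈ 542 hours.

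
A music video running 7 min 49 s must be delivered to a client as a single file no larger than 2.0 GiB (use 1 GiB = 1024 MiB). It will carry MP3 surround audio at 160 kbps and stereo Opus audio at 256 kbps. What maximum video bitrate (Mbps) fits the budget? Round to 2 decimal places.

Budget: 2.0 GiB = 17179.9 Mb.
7 min 49 s = 469 s
Total bitrate budget: 17179.9 Mb / 469 s = 36.631 Mbps.
Audio total: 160 + 256 = 416 kbps = 0.416 Mbps.
Video: 36.631 − 0.416 = 36.215 Mbps.

36.21 Mbps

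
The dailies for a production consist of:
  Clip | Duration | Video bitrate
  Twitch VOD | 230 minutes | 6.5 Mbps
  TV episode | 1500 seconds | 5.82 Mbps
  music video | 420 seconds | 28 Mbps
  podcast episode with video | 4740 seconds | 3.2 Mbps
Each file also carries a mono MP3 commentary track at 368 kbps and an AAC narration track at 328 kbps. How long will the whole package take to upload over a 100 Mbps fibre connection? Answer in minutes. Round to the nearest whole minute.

Audio total: 368 + 328 = 696 kbps = 0.696 Mbps.
Twitch VOD: 7.196 Mbps × 13800 s = 99304.8 Mb
TV episode: 6.516 Mbps × 1500 s = 9774.0 Mb
music video: 28.696 Mbps × 420 s = 12052.3 Mb
podcast episode with video: 3.896 Mbps × 4740 s = 18467.0 Mb
Total: 139598.2 Mb = 17449.8 MB.
At 100 Mbps: 139598.2 / 100 = 1396 s ≈ 23.3 minutes.

23 minutes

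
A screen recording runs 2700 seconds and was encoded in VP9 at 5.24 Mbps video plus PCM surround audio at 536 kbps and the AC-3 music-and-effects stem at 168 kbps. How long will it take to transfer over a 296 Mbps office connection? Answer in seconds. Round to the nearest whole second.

54 seconds

Audio total: 536 + 168 = 704 kbps = 0.704 Mbps.
Total bitrate: 5.944 Mbps.
File: 5.944 Mbps × 2700 s = 16048.8 Mb.
At 296 Mbps: 16048.8 / 296 = 54.2 s ≈ 54.2 seconds.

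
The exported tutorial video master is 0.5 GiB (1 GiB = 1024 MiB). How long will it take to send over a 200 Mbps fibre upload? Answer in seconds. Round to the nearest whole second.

21 seconds

File: 0.5 GiB = 4295.0 Mb.
At 200 Mbps: 4295.0 / 200 = 21.5 s ≈ 21.5 seconds.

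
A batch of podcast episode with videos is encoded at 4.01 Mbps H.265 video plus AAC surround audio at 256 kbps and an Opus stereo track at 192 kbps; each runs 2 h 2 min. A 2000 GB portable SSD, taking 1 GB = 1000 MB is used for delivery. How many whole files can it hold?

490

2 h 2 min = 122 min = 7320 s
Audio total: 256 + 192 = 448 kbps = 0.448 Mbps.
Total bitrate: 4.458 Mbps.
Per item: 4.458 Mbps × 7320 s = 32,633 Mb = 4,079 MB.
Capacity: 2000 GB = 16,000,000 Mb; 490.31 items → 490 complete.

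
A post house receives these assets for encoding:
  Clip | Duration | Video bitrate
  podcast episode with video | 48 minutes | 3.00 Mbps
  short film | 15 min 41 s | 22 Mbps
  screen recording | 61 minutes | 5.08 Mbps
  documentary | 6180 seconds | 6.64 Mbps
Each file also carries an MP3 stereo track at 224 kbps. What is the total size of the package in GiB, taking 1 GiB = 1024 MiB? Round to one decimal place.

Audio: 224 kbps = 0.224 Mbps.
podcast episode with video: 3.224 Mbps × 2880 s = 9285.1 Mb
short film: 22.224 Mbps × 941 s = 20912.8 Mb
screen recording: 5.304 Mbps × 3660 s = 19412.6 Mb
documentary: 6.864 Mbps × 6180 s = 42419.5 Mb
Total: 92030.1 Mb = 11503.8 MB.
= 10.71 GiB.

10.7 GiB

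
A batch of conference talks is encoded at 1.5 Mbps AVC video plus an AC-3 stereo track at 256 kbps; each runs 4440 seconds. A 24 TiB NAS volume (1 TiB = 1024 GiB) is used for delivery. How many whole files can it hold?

27076

Audio: 256 kbps = 0.256 Mbps.
Total bitrate: 1.756 Mbps.
Per item: 1.756 Mbps × 4440 s = 7,797 Mb = 974.6 MB.
Capacity: 24 TiB = 211,106,233 Mb; 27076.57 items → 27076 complete.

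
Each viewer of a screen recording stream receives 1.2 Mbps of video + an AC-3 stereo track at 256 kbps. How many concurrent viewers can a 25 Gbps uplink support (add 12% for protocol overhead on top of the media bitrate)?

Audio: 256 kbps = 0.256 Mbps.
Per-viewer media rate: 1.456 Mbps.
On the wire with 12% overhead: 1.631 Mbps.
25 Gbps = 25,000 Mbps; 25,000 / 1.631 = 15330.65 → 15330 viewers.

15330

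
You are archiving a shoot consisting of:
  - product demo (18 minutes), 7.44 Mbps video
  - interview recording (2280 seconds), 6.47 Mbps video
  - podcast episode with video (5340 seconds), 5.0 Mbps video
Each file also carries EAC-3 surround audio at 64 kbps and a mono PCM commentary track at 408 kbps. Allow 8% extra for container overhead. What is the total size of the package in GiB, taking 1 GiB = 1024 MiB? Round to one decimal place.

Audio total: 64 + 408 = 472 kbps = 0.472 Mbps.
product demo: 7.912 Mbps × 1080 s × 1.08 = 9228.6 Mb
interview recording: 6.942 Mbps × 2280 s × 1.08 = 17094.0 Mb
podcast episode with video: 5.472 Mbps × 5340 s × 1.08 = 31558.1 Mb
Total: 57880.7 Mb = 7235.1 MB.
= 6.738 GiB.

6.7 GiB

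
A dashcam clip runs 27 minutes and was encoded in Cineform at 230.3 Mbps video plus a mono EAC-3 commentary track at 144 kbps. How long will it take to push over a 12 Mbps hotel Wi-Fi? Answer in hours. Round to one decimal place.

8.6 hours

27 min = 1620 s
Audio: 144 kbps = 0.144 Mbps.
Total bitrate: 230.444 Mbps.
File: 230.444 Mbps × 1620 s = 373319.3 Mb.
At 12 Mbps: 373319.3 / 12 = 31109.9 s ≈ 8.64 hours.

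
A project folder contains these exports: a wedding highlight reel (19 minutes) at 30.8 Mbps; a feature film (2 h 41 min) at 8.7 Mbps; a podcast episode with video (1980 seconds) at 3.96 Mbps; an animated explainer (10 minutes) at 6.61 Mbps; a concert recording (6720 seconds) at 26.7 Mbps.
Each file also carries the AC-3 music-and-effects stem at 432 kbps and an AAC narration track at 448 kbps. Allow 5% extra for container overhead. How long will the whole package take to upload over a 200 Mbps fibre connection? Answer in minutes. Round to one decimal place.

28.7 minutes

Audio total: 432 + 448 = 880 kbps = 0.880 Mbps.
wedding highlight reel: 31.680 Mbps × 1140 s × 1.05 = 37921.0 Mb
feature film: 9.580 Mbps × 9660 s × 1.05 = 97169.9 Mb
podcast episode with video: 4.840 Mbps × 1980 s × 1.05 = 10062.4 Mb
animated explainer: 7.490 Mbps × 600 s × 1.05 = 4718.7 Mb
concert recording: 27.580 Mbps × 6720 s × 1.05 = 194604.5 Mb
Total: 344476.4 Mb = 43059.6 MB.
At 200 Mbps: 344476.4 / 200 = 1722 s ≈ 28.7 minutes.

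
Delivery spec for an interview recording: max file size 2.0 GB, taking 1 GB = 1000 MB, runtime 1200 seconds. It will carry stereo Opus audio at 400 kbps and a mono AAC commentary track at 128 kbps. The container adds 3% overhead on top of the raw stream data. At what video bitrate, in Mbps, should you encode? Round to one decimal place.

Budget: 2.0 GB = 16000.0 Mb.
Stream payload after overhead: 16000.0 / 1.03 = 15534.0 Mb.
Total bitrate budget: 15534.0 Mb / 1200 s = 12.945 Mbps.
Audio total: 400 + 128 = 528 kbps = 0.528 Mbps.
Video: 12.945 − 0.528 = 12.417 Mbps.

12.4 Mbps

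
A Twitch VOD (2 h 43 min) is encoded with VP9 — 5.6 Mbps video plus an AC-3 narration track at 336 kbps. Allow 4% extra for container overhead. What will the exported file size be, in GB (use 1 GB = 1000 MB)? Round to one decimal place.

7.5 GB

2 h 43 min = 163 min = 9780 s
Audio: 336 kbps = 0.336 Mbps.
Total bitrate: 5.6 + 0.336 = 5.936 Mbps.
Stream data: 5.936 Mbps × 9780 s = 58054.1 Mb.
With 4% container overhead: ×1.04.
60,376 Mb ÷ 8 = 7,547 MB → 7.547 GB.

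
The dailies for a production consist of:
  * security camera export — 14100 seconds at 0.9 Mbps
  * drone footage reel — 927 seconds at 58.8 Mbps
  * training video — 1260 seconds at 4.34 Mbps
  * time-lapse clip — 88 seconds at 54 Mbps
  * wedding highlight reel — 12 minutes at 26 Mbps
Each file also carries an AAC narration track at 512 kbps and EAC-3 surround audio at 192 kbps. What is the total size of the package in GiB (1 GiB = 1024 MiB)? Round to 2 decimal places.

12.59 GiB

Audio total: 512 + 192 = 704 kbps = 0.704 Mbps.
security camera export: 1.604 Mbps × 14100 s = 22616.4 Mb
drone footage reel: 59.504 Mbps × 927 s = 55160.2 Mb
training video: 5.044 Mbps × 1260 s = 6355.4 Mb
time-lapse clip: 54.704 Mbps × 88 s = 4814.0 Mb
wedding highlight reel: 26.704 Mbps × 720 s = 19226.9 Mb
Total: 108172.9 Mb = 13521.6 MB.
= 12.59 GiB.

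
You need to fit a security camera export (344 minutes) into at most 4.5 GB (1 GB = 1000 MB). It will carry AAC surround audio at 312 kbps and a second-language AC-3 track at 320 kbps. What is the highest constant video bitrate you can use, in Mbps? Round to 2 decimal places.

1.11 Mbps

Budget: 4.5 GB = 36000.0 Mb.
344 min = 20640 s
Total bitrate budget: 36000.0 Mb / 20640 s = 1.744 Mbps.
Audio total: 312 + 320 = 632 kbps = 0.632 Mbps.
Video: 1.744 − 0.632 = 1.112 Mbps.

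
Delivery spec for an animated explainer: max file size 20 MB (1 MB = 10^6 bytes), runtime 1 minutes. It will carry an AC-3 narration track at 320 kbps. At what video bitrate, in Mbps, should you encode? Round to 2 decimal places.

Budget: 20 MB = 160.0 Mb.
Total bitrate budget: 160.0 Mb / 60 s = 2.667 Mbps.
Audio: 320 kbps = 0.320 Mbps.
Video: 2.667 − 0.320 = 2.347 Mbps.

2.35 Mbps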